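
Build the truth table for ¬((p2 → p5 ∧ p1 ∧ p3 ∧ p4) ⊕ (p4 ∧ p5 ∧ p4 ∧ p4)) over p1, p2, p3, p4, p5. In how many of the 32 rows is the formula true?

p1  p2  p3  p4  p5  |  φ
T   T   T   T   T   |  T
T   T   T   T   F   |  T
T   T   T   F   T   |  T
T   T   T   F   F   |  T
T   T   F   T   T   |  F
T   T   F   T   F   |  T
T   T   F   F   T   |  T
T   T   F   F   F   |  T
T   F   T   T   T   |  T
T   F   T   T   F   |  F
T   F   T   F   T   |  F
T   F   T   F   F   |  F
T   F   F   T   T   |  T
T   F   F   T   F   |  F
T   F   F   F   T   |  F
T   F   F   F   F   |  F
F   T   T   T   T   |  F
F   T   T   T   F   |  T
F   T   T   F   T   |  T
F   T   T   F   F   |  T
F   T   F   T   T   |  F
F   T   F   T   F   |  T
F   T   F   F   T   |  T
F   T   F   F   F   |  T
F   F   T   T   T   |  T
F   F   T   T   F   |  F
F   F   T   F   T   |  F
F   F   T   F   F   |  F
F   F   F   T   T   |  T
F   F   F   T   F   |  F
F   F   F   F   T   |  F
F   F   F   F   F   |  F
The formula is true on 17 of the 32 rows.

17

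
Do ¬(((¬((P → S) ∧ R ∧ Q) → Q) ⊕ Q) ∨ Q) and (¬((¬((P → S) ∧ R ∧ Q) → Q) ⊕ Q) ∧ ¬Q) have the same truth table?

P | Q | R | S | φ | ψ
- | - | - | - | - | -
0 | 0 | 0 | 0 | 1 | 1
0 | 0 | 0 | 1 | 1 | 1
0 | 0 | 1 | 0 | 1 | 1
0 | 0 | 1 | 1 | 1 | 1
0 | 1 | 0 | 0 | 0 | 0
0 | 1 | 0 | 1 | 0 | 0
0 | 1 | 1 | 0 | 0 | 0
0 | 1 | 1 | 1 | 0 | 0
1 | 0 | 0 | 0 | 1 | 1
1 | 0 | 0 | 1 | 1 | 1
1 | 0 | 1 | 0 | 1 | 1
1 | 0 | 1 | 1 | 1 | 1
1 | 1 | 0 | 0 | 0 | 0
1 | 1 | 0 | 1 | 0 | 0
1 | 1 | 1 | 0 | 0 | 0
1 | 1 | 1 | 1 | 0 | 0
The columns for φ and ψ agree on every row, so they are logically equivalent.

equivalent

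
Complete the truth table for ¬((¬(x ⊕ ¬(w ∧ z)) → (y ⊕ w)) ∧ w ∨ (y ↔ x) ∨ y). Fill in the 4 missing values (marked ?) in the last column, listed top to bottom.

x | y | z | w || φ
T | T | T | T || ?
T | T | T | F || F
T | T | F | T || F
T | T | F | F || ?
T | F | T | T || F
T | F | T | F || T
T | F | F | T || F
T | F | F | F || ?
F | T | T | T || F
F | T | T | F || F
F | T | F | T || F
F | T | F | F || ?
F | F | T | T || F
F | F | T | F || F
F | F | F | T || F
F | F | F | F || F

F, F, T, F

Row x=T, y=T, z=T, w=T: ((¬(x ⊕ ¬(w ∧ z)) → (y ⊕ w)) ∧ w) = T, (y ↔ x) = T, ((¬(x ⊕ ¬(w ∧ z)) → (y ⊕ w)) ∧ w ∨ (y ↔ x) ∨ y) = T, so the formula = F.
Row x=T, y=T, z=F, w=F: ((¬(x ⊕ ¬(w ∧ z)) → (y ⊕ w)) ∧ w) = F, (y ↔ x) = T, ((¬(x ⊕ ¬(w ∧ z)) → (y ⊕ w)) ∧ w ∨ (y ↔ x) ∨ y) = T, so the formula = F.
Row x=T, y=F, z=F, w=F: ((¬(x ⊕ ¬(w ∧ z)) → (y ⊕ w)) ∧ w) = F, (y ↔ x) = F, ((¬(x ⊕ ¬(w ∧ z)) → (y ⊕ w)) ∧ w ∨ (y ↔ x) ∨ y) = F, so the formula = T.
Row x=F, y=T, z=F, w=F: ((¬(x ⊕ ¬(w ∧ z)) → (y ⊕ w)) ∧ w) = F, (y ↔ x) = F, ((¬(x ⊕ ¬(w ∧ z)) → (y ⊕ w)) ∧ w ∨ (y ↔ x) ∨ y) = T, so the formula = F.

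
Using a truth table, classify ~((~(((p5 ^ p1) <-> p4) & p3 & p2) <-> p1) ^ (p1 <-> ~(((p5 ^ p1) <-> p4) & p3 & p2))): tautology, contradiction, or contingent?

p1  p2  p3  p4  p5  |  φ
1   1   1   1   1   |  1
1   1   1   1   0   |  1
1   1   1   0   1   |  1
1   1   1   0   0   |  1
1   1   0   1   1   |  1
1   1   0   1   0   |  1
1   1   0   0   1   |  1
1   1   0   0   0   |  1
1   0   1   1   1   |  1
1   0   1   1   0   |  1
1   0   1   0   1   |  1
1   0   1   0   0   |  1
1   0   0   1   1   |  1
1   0   0   1   0   |  1
1   0   0   0   1   |  1
1   0   0   0   0   |  1
0   1   1   1   1   |  1
0   1   1   1   0   |  1
0   1   1   0   1   |  1
0   1   1   0   0   |  1
0   1   0   1   1   |  1
0   1   0   1   0   |  1
0   1   0   0   1   |  1
0   1   0   0   0   |  1
0   0   1   1   1   |  1
0   0   1   1   0   |  1
0   0   1   0   1   |  1
0   0   1   0   0   |  1
0   0   0   1   1   |  1
0   0   0   1   0   |  1
0   0   0   0   1   |  1
0   0   0   0   0   |  1
Every row is 1, so the formula is a tautology.

tautology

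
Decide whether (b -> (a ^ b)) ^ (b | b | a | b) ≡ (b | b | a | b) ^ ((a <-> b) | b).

a | b || φ | ψ
F | F || T | T
F | T || F | F
T | F || F | T
T | T || T | F
The columns differ at a=T, b=F (φ=F, ψ=T), so they are not equivalent.

not equivalent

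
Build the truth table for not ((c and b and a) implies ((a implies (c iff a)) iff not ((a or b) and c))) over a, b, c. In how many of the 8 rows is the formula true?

1

a | b | c || φ
F | F | F || F
F | F | T || F
F | T | F || F
F | T | T || F
T | F | F || F
T | F | T || F
T | T | F || F
T | T | T || T
The formula is true on 1 of the 8 rows.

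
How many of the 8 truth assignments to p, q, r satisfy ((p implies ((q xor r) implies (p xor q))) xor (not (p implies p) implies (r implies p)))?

1

p | q | r || (q xor r) | (p xor q) | (p implies p) | not (p implies p) | (r implies p) | φ
T | T | T ||     F     |     F     |       T       |         F         |       T       | F
T | T | F ||     T     |     F     |       T       |         F         |       T       | T
T | F | T ||     T     |     T     |       T       |         F         |       T       | F
T | F | F ||     F     |     T     |       T       |         F         |       T       | F
F | T | T ||     F     |     T     |       T       |         F         |       F       | F
F | T | F ||     T     |     T     |       T       |         F         |       T       | F
F | F | T ||     T     |     F     |       T       |         F         |       F       | F
F | F | F ||     F     |     F     |       T       |         F         |       T       | F
The formula is true on 1 of the 8 rows.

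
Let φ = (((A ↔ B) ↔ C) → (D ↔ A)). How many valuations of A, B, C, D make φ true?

A  B  C  D  |  (((A ↔ B) ↔ C) → (D ↔ A))
F  F  F  F  |              T            
F  F  F  T  |              T            
F  F  T  F  |              T            
F  F  T  T  |              F            
F  T  F  F  |              T            
F  T  F  T  |              F            
F  T  T  F  |              T            
F  T  T  T  |              T            
T  F  F  F  |              F            
T  F  F  T  |              T            
T  F  T  F  |              T            
T  F  T  T  |              T            
T  T  F  F  |              T            
T  T  F  T  |              T            
T  T  T  F  |              F            
T  T  T  T  |              T            
The formula is true on 12 of the 16 rows.

12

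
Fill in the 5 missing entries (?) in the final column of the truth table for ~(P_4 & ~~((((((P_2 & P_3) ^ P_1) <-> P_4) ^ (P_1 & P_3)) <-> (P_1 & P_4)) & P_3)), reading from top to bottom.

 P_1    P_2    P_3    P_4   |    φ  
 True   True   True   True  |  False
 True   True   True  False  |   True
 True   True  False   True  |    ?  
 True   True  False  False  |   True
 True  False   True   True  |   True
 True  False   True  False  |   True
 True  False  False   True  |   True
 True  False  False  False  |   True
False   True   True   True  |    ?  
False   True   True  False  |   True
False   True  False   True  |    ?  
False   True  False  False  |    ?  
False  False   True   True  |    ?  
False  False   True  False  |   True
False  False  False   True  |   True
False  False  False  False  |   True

Row 3: ~~((((((P_2 & P_3) ^ P_1) <-> P_4) ^ (P_1 & P_3)) <-> (P_1 & P_4)) & P_3) = False, (P_4 & ~~((((((P_2 & P_3) ^ P_1) <-> P_4) ^ (P_1 & P_3)) <-> (P_1 & P_4)) & P_3)) = False, so the formula = True.
Row 9: ~~((((((P_2 & P_3) ^ P_1) <-> P_4) ^ (P_1 & P_3)) <-> (P_1 & P_4)) & P_3) = False, (P_4 & ~~((((((P_2 & P_3) ^ P_1) <-> P_4) ^ (P_1 & P_3)) <-> (P_1 & P_4)) & P_3)) = False, so the formula = True.
Row 11: ~~((((((P_2 & P_3) ^ P_1) <-> P_4) ^ (P_1 & P_3)) <-> (P_1 & P_4)) & P_3) = False, (P_4 & ~~((((((P_2 & P_3) ^ P_1) <-> P_4) ^ (P_1 & P_3)) <-> (P_1 & P_4)) & P_3)) = False, so the formula = True.
Row 12: ~~((((((P_2 & P_3) ^ P_1) <-> P_4) ^ (P_1 & P_3)) <-> (P_1 & P_4)) & P_3) = False, (P_4 & ~~((((((P_2 & P_3) ^ P_1) <-> P_4) ^ (P_1 & P_3)) <-> (P_1 & P_4)) & P_3)) = False, so the formula = True.
Row 13: ~~((((((P_2 & P_3) ^ P_1) <-> P_4) ^ (P_1 & P_3)) <-> (P_1 & P_4)) & P_3) = True, (P_4 & ~~((((((P_2 & P_3) ^ P_1) <-> P_4) ^ (P_1 & P_3)) <-> (P_1 & P_4)) & P_3)) = True, so the formula = False.

True, True, True, True, False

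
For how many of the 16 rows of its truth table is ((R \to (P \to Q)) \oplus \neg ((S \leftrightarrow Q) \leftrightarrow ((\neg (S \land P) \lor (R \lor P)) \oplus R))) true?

P  Q  R  S  |  φ
0  0  0  0  |  1
0  0  0  1  |  0
0  0  1  0  |  0
0  0  1  1  |  1
0  1  0  0  |  0
0  1  0  1  |  1
0  1  1  0  |  1
0  1  1  1  |  0
1  0  0  0  |  1
1  0  0  1  |  0
1  0  1  0  |  1
1  0  1  1  |  0
1  1  0  0  |  0
1  1  0  1  |  1
1  1  1  0  |  1
1  1  1  1  |  0
The formula is true on 8 of the 16 rows.

8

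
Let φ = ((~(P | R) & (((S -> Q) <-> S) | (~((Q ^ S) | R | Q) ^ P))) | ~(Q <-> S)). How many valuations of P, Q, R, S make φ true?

P | Q | R | S || φ
0 | 0 | 0 | 0 || 1
0 | 0 | 0 | 1 || 1
0 | 0 | 1 | 0 || 0
0 | 0 | 1 | 1 || 1
0 | 1 | 0 | 0 || 1
0 | 1 | 0 | 1 || 1
0 | 1 | 1 | 0 || 1
0 | 1 | 1 | 1 || 0
1 | 0 | 0 | 0 || 0
1 | 0 | 0 | 1 || 1
1 | 0 | 1 | 0 || 0
1 | 0 | 1 | 1 || 1
1 | 1 | 0 | 0 || 1
1 | 1 | 0 | 1 || 0
1 | 1 | 1 | 0 || 1
1 | 1 | 1 | 1 || 0
The formula is true on 10 of the 16 rows.

10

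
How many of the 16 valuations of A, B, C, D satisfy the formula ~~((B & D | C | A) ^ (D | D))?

  A      B      C      D       (B & D)  (C | A)  ((B & D) | (C | A))  (D | D)  ~~(((B & D) | (C | A)) ^ (D | D))
 True   True   True   True       True     True           True           True                 False              
 True   True   True  False      False     True           True          False                  True              
 True   True  False   True       True     True           True           True                 False              
 True   True  False  False      False     True           True          False                  True              
 True  False   True   True      False     True           True           True                 False              
 True  False   True  False      False     True           True          False                  True              
 True  False  False   True      False     True           True           True                 False              
 True  False  False  False      False     True           True          False                  True              
False   True   True   True       True     True           True           True                 False              
False   True   True  False      False     True           True          False                  True              
False   True  False   True       True    False           True           True                 False              
False   True  False  False      False    False          False          False                 False              
False  False   True   True      False     True           True           True                 False              
False  False   True  False      False     True           True          False                  True              
False  False  False   True      False    False          False           True                  True              
False  False  False  False      False    False          False          False                 False              
The formula is true on 7 of the 16 rows.

7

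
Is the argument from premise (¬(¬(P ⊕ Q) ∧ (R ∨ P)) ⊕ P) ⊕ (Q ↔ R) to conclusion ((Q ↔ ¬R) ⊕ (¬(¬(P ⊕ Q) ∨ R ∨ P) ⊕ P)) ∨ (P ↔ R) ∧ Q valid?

P | Q | R | φ | ψ
- | - | - | - | -
0 | 0 | 0 | 0 | 0
0 | 0 | 1 | 0 | 1
0 | 1 | 0 | 1 | 1
0 | 1 | 1 | 0 | 0
1 | 0 | 0 | 1 | 1
1 | 0 | 1 | 0 | 0
1 | 1 | 0 | 1 | 0
1 | 1 | 1 | 0 | 1
At P=1, Q=1, R=0 we have φ true but ψ false, so φ does not entail ψ.

no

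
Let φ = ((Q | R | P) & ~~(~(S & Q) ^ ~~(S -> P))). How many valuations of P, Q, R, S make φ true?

P  Q  R  S     (Q | R | P)  (S & Q)  ~(S & Q)  (S -> P)  ~(S -> P)  ~~(S -> P)  (~(S & Q) ^ ~~(S -> P))  ~(~(S & Q) ^ ~~(S -> P))  ~~(~(S & Q) ^ ~~(S -> P))  φ
F  F  F  F          F          F        T         T          F          T                  F                        T                          F              F
F  F  F  T          F          F        T         F          T          F                  T                        F                          T              F
F  F  T  F          T          F        T         T          F          T                  F                        T                          F              F
F  F  T  T          T          F        T         F          T          F                  T                        F                          T              T
F  T  F  F          T          F        T         T          F          T                  F                        T                          F              F
F  T  F  T          T          T        F         F          T          F                  F                        T                          F              F
F  T  T  F          T          F        T         T          F          T                  F                        T                          F              F
F  T  T  T          T          T        F         F          T          F                  F                        T                          F              F
T  F  F  F          T          F        T         T          F          T                  F                        T                          F              F
T  F  F  T          T          F        T         T          F          T                  F                        T                          F              F
T  F  T  F          T          F        T         T          F          T                  F                        T                          F              F
T  F  T  T          T          F        T         T          F          T                  F                        T                          F              F
T  T  F  F          T          F        T         T          F          T                  F                        T                          F              F
T  T  F  T          T          T        F         T          F          T                  T                        F                          T              T
T  T  T  F          T          F        T         T          F          T                  F                        T                          F              F
T  T  T  T          T          T        F         T          F          T                  T                        F                          T              T
The formula is true on 3 of the 16 rows.

3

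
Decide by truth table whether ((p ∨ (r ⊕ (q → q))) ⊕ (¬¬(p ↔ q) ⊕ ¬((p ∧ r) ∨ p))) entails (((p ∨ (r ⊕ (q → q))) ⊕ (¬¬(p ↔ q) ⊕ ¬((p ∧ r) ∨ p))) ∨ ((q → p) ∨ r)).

p | q | r | φ | ψ
- | - | - | - | -
F | F | F | T | T
F | F | T | F | T
F | T | F | F | F
F | T | T | T | T
T | F | F | T | T
T | F | T | T | T
T | T | F | F | T
T | T | T | F | T
In every row where φ is true, ψ is also true, so φ ⊨ ψ.

yes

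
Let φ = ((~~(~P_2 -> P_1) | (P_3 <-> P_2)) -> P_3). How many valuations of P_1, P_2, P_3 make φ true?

P_1 | P_2 | P_3 | ~P_2 | (~P_2 -> P_1) | ~(~P_2 -> P_1) | ~~(~P_2 -> P_1) | (P_3 <-> P_2) | φ
--- | --- | --- | ---- | ------------- | -------------- | --------------- | ------------- | -
 F  |  F  |  F  |  T   |       F       |       T        |        F        |       T       | F
 F  |  F  |  T  |  T   |       F       |       T        |        F        |       F       | T
 F  |  T  |  F  |  F   |       T       |       F        |        T        |       F       | F
 F  |  T  |  T  |  F   |       T       |       F        |        T        |       T       | T
 T  |  F  |  F  |  T   |       T       |       F        |        T        |       T       | F
 T  |  F  |  T  |  T   |       T       |       F        |        T        |       F       | T
 T  |  T  |  F  |  F   |       T       |       F        |        T        |       F       | F
 T  |  T  |  T  |  F   |       T       |       F        |        T        |       T       | T
The formula is true on 4 of the 8 rows.

4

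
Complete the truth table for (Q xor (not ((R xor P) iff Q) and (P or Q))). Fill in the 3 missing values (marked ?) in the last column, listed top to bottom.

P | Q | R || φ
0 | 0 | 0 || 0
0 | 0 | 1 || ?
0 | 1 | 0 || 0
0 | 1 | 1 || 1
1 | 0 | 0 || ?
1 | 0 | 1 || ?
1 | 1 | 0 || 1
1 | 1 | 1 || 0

0, 1, 0

Row P=0, Q=0, R=1: (not ((R xor P) iff Q) and (P or Q)) = 0, so the formula = 0.
Row P=1, Q=0, R=0: (not ((R xor P) iff Q) and (P or Q)) = 1, so the formula = 1.
Row P=1, Q=0, R=1: (not ((R xor P) iff Q) and (P or Q)) = 0, so the formula = 0.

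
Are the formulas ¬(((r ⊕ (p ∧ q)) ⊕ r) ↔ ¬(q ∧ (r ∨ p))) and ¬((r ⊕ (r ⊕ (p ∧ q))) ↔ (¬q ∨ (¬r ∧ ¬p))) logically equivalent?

equivalent

p | q | r | φ | ψ
- | - | - | - | -
T | T | T | T | T
T | T | F | T | T
T | F | T | T | T
T | F | F | T | T
F | T | T | F | F
F | T | F | T | T
F | F | T | T | T
F | F | F | T | T
The columns for φ and ψ agree on every row, so they are logically equivalent.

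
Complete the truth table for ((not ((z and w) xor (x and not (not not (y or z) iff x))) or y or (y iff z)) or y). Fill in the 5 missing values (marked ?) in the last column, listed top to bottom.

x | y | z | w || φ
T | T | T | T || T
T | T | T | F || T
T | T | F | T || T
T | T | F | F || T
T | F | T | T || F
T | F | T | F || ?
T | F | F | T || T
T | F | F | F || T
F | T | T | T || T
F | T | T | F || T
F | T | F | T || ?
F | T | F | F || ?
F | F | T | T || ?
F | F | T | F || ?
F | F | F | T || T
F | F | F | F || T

T, T, T, F, T

Row x=T, y=F, z=T, w=F: (not ((z and w) xor (x and not (not not (y or z) iff x))) or y or (y iff z)) = T, so the formula = T.
Row x=F, y=T, z=F, w=T: (not ((z and w) xor (x and not (not not (y or z) iff x))) or y or (y iff z)) = T, so the formula = T.
Row x=F, y=T, z=F, w=F: (not ((z and w) xor (x and not (not not (y or z) iff x))) or y or (y iff z)) = T, so the formula = T.
Row x=F, y=F, z=T, w=T: (not ((z and w) xor (x and not (not not (y or z) iff x))) or y or (y iff z)) = F, so the formula = F.
Row x=F, y=F, z=T, w=F: (not ((z and w) xor (x and not (not not (y or z) iff x))) or y or (y iff z)) = T, so the formula = T.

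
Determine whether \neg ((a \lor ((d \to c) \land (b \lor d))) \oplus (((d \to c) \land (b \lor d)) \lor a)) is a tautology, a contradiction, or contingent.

tautology

a  b  c  d  |  φ
0  0  0  0  |  1
0  0  0  1  |  1
0  0  1  0  |  1
0  0  1  1  |  1
0  1  0  0  |  1
0  1  0  1  |  1
0  1  1  0  |  1
0  1  1  1  |  1
1  0  0  0  |  1
1  0  0  1  |  1
1  0  1  0  |  1
1  0  1  1  |  1
1  1  0  0  |  1
1  1  0  1  |  1
1  1  1  0  |  1
1  1  1  1  |  1
Every row is 1, so the formula is a tautology.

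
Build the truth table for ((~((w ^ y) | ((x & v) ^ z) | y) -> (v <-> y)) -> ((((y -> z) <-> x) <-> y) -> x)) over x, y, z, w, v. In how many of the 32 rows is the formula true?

x | y | z | w | v | φ
- | - | - | - | - | -
T | T | T | T | T | T
T | T | T | T | F | T
T | T | T | F | T | T
T | T | T | F | F | T
T | T | F | T | T | T
T | T | F | T | F | T
T | T | F | F | T | T
T | T | F | F | F | T
T | F | T | T | T | T
T | F | T | T | F | T
T | F | T | F | T | T
T | F | T | F | F | T
T | F | F | T | T | T
T | F | F | T | F | T
T | F | F | F | T | T
T | F | F | F | F | T
F | T | T | T | T | T
F | T | T | T | F | T
F | T | T | F | T | T
F | T | T | F | F | T
F | T | F | T | T | F
F | T | F | T | F | F
F | T | F | F | T | F
F | T | F | F | F | F
F | F | T | T | T | F
F | F | T | T | F | F
F | F | T | F | T | F
F | F | T | F | F | F
F | F | F | T | T | F
F | F | F | T | F | F
F | F | F | F | T | T
F | F | F | F | F | F
The formula is true on 21 of the 32 rows.

21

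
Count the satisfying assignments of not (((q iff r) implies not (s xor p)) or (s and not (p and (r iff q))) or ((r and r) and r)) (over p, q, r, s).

p | q | r | s || (q iff r) | (s xor p) | not (s xor p) | (r iff q) | (p and (r iff q)) | not (p and (r iff q)) | (r and r) | ((r and r) and r) | φ
T | T | T | T ||     T     |     F     |       T       |     T     |         T         |           F           |     T     |         T         | F
T | T | T | F ||     T     |     T     |       F       |     T     |         T         |           F           |     T     |         T         | F
T | T | F | T ||     F     |     F     |       T       |     F     |         F         |           T           |     F     |         F         | F
T | T | F | F ||     F     |     T     |       F       |     F     |         F         |           T           |     F     |         F         | F
T | F | T | T ||     F     |     F     |       T       |     F     |         F         |           T           |     T     |         T         | F
T | F | T | F ||     F     |     T     |       F       |     F     |         F         |           T           |     T     |         T         | F
T | F | F | T ||     T     |     F     |       T       |     T     |         T         |           F           |     F     |         F         | F
T | F | F | F ||     T     |     T     |       F       |     T     |         T         |           F           |     F     |         F         | T
F | T | T | T ||     T     |     T     |       F       |     T     |         F         |           T           |     T     |         T         | F
F | T | T | F ||     T     |     F     |       T       |     T     |         F         |           T           |     T     |         T         | F
F | T | F | T ||     F     |     T     |       F       |     F     |         F         |           T           |     F     |         F         | F
F | T | F | F ||     F     |     F     |       T       |     F     |         F         |           T           |     F     |         F         | F
F | F | T | T ||     F     |     T     |       F       |     F     |         F         |           T           |     T     |         T         | F
F | F | T | F ||     F     |     F     |       T       |     F     |         F         |           T           |     T     |         T         | F
F | F | F | T ||     T     |     T     |       F       |     T     |         F         |           T           |     F     |         F         | F
F | F | F | F ||     T     |     F     |       T       |     T     |         F         |           T           |     F     |         F         | F
The formula is true on 1 of the 16 rows.

1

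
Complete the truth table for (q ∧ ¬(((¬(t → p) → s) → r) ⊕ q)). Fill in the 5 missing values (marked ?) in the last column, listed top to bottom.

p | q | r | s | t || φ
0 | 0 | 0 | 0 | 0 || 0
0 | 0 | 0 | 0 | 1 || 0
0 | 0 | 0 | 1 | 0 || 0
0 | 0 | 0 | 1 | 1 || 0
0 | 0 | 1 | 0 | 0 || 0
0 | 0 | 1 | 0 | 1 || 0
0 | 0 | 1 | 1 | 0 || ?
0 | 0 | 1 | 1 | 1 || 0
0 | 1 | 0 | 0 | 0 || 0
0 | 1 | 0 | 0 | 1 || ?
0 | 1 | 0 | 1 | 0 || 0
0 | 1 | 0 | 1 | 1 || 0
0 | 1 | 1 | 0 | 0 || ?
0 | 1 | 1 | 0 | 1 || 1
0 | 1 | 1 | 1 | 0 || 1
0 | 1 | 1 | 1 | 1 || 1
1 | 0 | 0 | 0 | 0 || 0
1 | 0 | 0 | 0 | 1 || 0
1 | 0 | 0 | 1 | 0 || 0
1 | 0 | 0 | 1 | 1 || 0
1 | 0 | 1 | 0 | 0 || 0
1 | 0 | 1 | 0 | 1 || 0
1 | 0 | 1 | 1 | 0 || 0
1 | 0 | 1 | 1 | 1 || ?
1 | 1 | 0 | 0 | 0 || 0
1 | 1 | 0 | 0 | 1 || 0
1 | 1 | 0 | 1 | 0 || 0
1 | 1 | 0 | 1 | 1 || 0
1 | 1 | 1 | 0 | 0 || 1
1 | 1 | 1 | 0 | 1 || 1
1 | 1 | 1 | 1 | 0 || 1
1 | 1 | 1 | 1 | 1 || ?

0, 1, 1, 0, 1

Row p=0, q=0, r=1, s=1, t=0: ¬(((¬(t → p) → s) → r) ⊕ q) = 0, so the formula = 0.
Row p=0, q=1, r=0, s=0, t=1: ¬(((¬(t → p) → s) → r) ⊕ q) = 1, so the formula = 1.
Row p=0, q=1, r=1, s=0, t=0: ¬(((¬(t → p) → s) → r) ⊕ q) = 1, so the formula = 1.
Row p=1, q=0, r=1, s=1, t=1: ¬(((¬(t → p) → s) → r) ⊕ q) = 0, so the formula = 0.
Row p=1, q=1, r=1, s=1, t=1: ¬(((¬(t → p) → s) → r) ⊕ q) = 1, so the formula = 1.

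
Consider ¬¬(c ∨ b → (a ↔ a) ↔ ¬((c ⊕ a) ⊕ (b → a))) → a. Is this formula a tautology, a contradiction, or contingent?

a  b  c  |  φ
T  T  T  |  T
T  T  F  |  T
T  F  T  |  T
T  F  F  |  T
F  T  T  |  T
F  T  F  |  F
F  F  T  |  F
F  F  F  |  T
6 of 8 rows are T, so the formula is contingent.

contingent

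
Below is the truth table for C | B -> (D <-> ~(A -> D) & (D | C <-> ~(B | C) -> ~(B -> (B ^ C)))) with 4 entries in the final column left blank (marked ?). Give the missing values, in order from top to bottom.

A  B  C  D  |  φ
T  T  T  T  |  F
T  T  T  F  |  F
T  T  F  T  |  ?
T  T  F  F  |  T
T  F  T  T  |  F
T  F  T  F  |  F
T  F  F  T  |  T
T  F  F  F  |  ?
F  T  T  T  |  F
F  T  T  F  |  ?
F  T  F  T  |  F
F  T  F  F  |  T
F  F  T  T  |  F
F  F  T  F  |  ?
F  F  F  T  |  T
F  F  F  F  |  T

F, T, T, T

Row A=T, B=T, C=F, D=T: (C | B) = T, (D <-> ~(A -> D) & (D | C <-> ~(B | C) -> ~(B -> (B ^ C)))) = F, so the formula = F.
Row A=T, B=F, C=F, D=F: (C | B) = F, (D <-> ~(A -> D) & (D | C <-> ~(B | C) -> ~(B -> (B ^ C)))) = F, so the formula = T.
Row A=F, B=T, C=T, D=F: (C | B) = T, (D <-> ~(A -> D) & (D | C <-> ~(B | C) -> ~(B -> (B ^ C)))) = T, so the formula = T.
Row A=F, B=F, C=T, D=F: (C | B) = T, (D <-> ~(A -> D) & (D | C <-> ~(B | C) -> ~(B -> (B ^ C)))) = T, so the formula = T.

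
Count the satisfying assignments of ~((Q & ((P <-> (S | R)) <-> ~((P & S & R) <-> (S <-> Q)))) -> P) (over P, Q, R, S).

1

P  Q  R  S     (S | R)  (P <-> (S | R))  (P & S & R)  (S <-> Q)  ((P & S & R) <-> (S <-> Q))  ~((P & S & R) <-> (S <-> Q))  φ
T  T  T  T        T            T              T           T                   T                            F                F
T  T  T  F        T            T              F           F                   T                            F                F
T  T  F  T        T            T              F           T                   F                            T                F
T  T  F  F        F            F              F           F                   T                            F                F
T  F  T  T        T            T              T           F                   F                            T                F
T  F  T  F        T            T              F           T                   F                            T                F
T  F  F  T        T            T              F           F                   T                            F                F
T  F  F  F        F            F              F           T                   F                            T                F
F  T  T  T        T            F              F           T                   F                            T                F
F  T  T  F        T            F              F           F                   T                            F                T
F  T  F  T        T            F              F           T                   F                            T                F
F  T  F  F        F            T              F           F                   T                            F                F
F  F  T  T        T            F              F           F                   T                            F                F
F  F  T  F        T            F              F           T                   F                            T                F
F  F  F  T        T            F              F           F                   T                            F                F
F  F  F  F        F            T              F           T                   F                            T                F
The formula is true on 1 of the 16 rows.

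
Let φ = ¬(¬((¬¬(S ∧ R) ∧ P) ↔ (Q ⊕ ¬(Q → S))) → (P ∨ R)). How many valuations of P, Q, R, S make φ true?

  P   |   Q   |   R   |   S   || (S ∧ R) | ¬(S ∧ R) | ¬¬(S ∧ R) | (¬¬(S ∧ R) ∧ P) | (Q → S) | ¬(Q → S) | (Q ⊕ ¬(Q → S)) | (P ∨ R) |   φ  
False | False | False | False ||  False  |   True   |   False   |      False      |   True  |  False   |     False      |  False  | False
False | False | False |  True ||  False  |   True   |   False   |      False      |   True  |  False   |     False      |  False  | False
False | False |  True | False ||  False  |   True   |   False   |      False      |   True  |  False   |     False      |   True  | False
False | False |  True |  True ||   True  |  False   |    True   |      False      |   True  |  False   |     False      |   True  | False
False |  True | False | False ||  False  |   True   |   False   |      False      |  False  |   True   |     False      |  False  | False
False |  True | False |  True ||  False  |   True   |   False   |      False      |   True  |  False   |      True      |  False  |  True
False |  True |  True | False ||  False  |   True   |   False   |      False      |  False  |   True   |     False      |   True  | False
False |  True |  True |  True ||   True  |  False   |    True   |      False      |   True  |  False   |      True      |   True  | False
 True | False | False | False ||  False  |   True   |   False   |      False      |   True  |  False   |     False      |   True  | False
 True | False | False |  True ||  False  |   True   |   False   |      False      |   True  |  False   |     False      |   True  | False
 True | False |  True | False ||  False  |   True   |   False   |      False      |   True  |  False   |     False      |   True  | False
 True | False |  True |  True ||   True  |  False   |    True   |       True      |   True  |  False   |     False      |   True  | False
 True |  True | False | False ||  False  |   True   |   False   |      False      |  False  |   True   |     False      |   True  | False
 True |  True | False |  True ||  False  |   True   |   False   |      False      |   True  |  False   |      True      |   True  | False
 True |  True |  True | False ||  False  |   True   |   False   |      False      |  False  |   True   |     False      |   True  | False
 True |  True |  True |  True ||   True  |  False   |    True   |       True      |   True  |  False   |      True      |   True  | False
The formula is true on 1 of the 16 rows.

1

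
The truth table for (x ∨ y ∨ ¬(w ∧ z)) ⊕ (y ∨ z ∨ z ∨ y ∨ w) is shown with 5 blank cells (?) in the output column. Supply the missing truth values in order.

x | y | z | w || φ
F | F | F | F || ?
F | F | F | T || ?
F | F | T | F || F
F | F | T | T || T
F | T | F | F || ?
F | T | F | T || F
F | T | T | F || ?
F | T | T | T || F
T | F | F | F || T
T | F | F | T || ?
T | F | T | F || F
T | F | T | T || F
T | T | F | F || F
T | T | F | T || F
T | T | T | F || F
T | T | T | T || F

Row x=F, y=F, z=F, w=F: (x ∨ y ∨ ¬(w ∧ z)) = T, (y ∨ z ∨ z ∨ y ∨ w) = F, so the formula = T.
Row x=F, y=F, z=F, w=T: (x ∨ y ∨ ¬(w ∧ z)) = T, (y ∨ z ∨ z ∨ y ∨ w) = T, so the formula = F.
Row x=F, y=T, z=F, w=F: (x ∨ y ∨ ¬(w ∧ z)) = T, (y ∨ z ∨ z ∨ y ∨ w) = T, so the formula = F.
Row x=F, y=T, z=T, w=F: (x ∨ y ∨ ¬(w ∧ z)) = T, (y ∨ z ∨ z ∨ y ∨ w) = T, so the formula = F.
Row x=T, y=F, z=F, w=T: (x ∨ y ∨ ¬(w ∧ z)) = T, (y ∨ z ∨ z ∨ y ∨ w) = T, so the formula = F.

T, F, F, F, F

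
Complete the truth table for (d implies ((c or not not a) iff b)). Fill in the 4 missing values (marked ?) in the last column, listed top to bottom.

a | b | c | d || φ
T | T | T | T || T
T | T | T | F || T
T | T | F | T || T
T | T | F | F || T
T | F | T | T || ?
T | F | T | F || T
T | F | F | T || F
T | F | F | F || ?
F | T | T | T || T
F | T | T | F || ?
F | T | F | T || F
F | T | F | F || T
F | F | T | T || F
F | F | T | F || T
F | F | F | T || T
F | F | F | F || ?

Row a=T, b=F, c=T, d=T: ((c or not not a) iff b) = F, so the formula = F.
Row a=T, b=F, c=F, d=F: ((c or not not a) iff b) = F, so the formula = T.
Row a=F, b=T, c=T, d=F: ((c or not not a) iff b) = T, so the formula = T.
Row a=F, b=F, c=F, d=F: ((c or not not a) iff b) = T, so the formula = T.

F, T, T, T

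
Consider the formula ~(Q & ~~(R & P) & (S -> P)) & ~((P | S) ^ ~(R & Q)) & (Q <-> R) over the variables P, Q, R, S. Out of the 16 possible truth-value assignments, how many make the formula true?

4

P  Q  R  S     (R & P)  ~(R & P)  ~~(R & P)  (Q & ~~(R & P))  (S -> P)  ((Q & ~~(R & P)) & (S -> P))  (P | S)  (R & Q)  ~(R & Q)  ((P | S) ^ ~(R & Q))  ~((P | S) ^ ~(R & Q))  (Q <-> R)  φ
0  0  0  0        0        1          0             0            1                   0                   0        0        1               1                      0                1      0
0  0  0  1        0        1          0             0            0                   0                   1        0        1               0                      1                1      1
0  0  1  0        0        1          0             0            1                   0                   0        0        1               1                      0                0      0
0  0  1  1        0        1          0             0            0                   0                   1        0        1               0                      1                0      0
0  1  0  0        0        1          0             0            1                   0                   0        0        1               1                      0                0      0
0  1  0  1        0        1          0             0            0                   0                   1        0        1               0                      1                0      0
0  1  1  0        0        1          0             0            1                   0                   0        1        0               0                      1                1      1
0  1  1  1        0        1          0             0            0                   0                   1        1        0               1                      0                1      0
1  0  0  0        0        1          0             0            1                   0                   1        0        1               0                      1                1      1
1  0  0  1        0        1          0             0            1                   0                   1        0        1               0                      1                1      1
1  0  1  0        1        0          1             0            1                   0                   1        0        1               0                      1                0      0
1  0  1  1        1        0          1             0            1                   0                   1        0        1               0                      1                0      0
1  1  0  0        0        1          0             0            1                   0                   1        0        1               0                      1                0      0
1  1  0  1        0        1          0             0            1                   0                   1        0        1               0                      1                0      0
1  1  1  0        1        0          1             1            1                   1                   1        1        0               1                      0                1      0
1  1  1  1        1        0          1             1            1                   1                   1        1        0               1                      0                1      0
The formula is true on 4 of the 16 rows.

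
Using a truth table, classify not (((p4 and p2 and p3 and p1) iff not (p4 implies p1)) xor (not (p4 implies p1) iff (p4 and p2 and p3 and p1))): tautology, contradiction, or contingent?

tautology

p1 | p2 | p3 | p4 | (p4 and p2 and p3 and p1) | (p4 implies p1) | not (p4 implies p1) | φ
-- | -- | -- | -- | ------------------------- | --------------- | ------------------- | -
0  | 0  | 0  | 0  |             0             |        1        |          0          | 1
0  | 0  | 0  | 1  |             0             |        0        |          1          | 1
0  | 0  | 1  | 0  |             0             |        1        |          0          | 1
0  | 0  | 1  | 1  |             0             |        0        |          1          | 1
0  | 1  | 0  | 0  |             0             |        1        |          0          | 1
0  | 1  | 0  | 1  |             0             |        0        |          1          | 1
0  | 1  | 1  | 0  |             0             |        1        |          0          | 1
0  | 1  | 1  | 1  |             0             |        0        |          1          | 1
1  | 0  | 0  | 0  |             0             |        1        |          0          | 1
1  | 0  | 0  | 1  |             0             |        1        |          0          | 1
1  | 0  | 1  | 0  |             0             |        1        |          0          | 1
1  | 0  | 1  | 1  |             0             |        1        |          0          | 1
1  | 1  | 0  | 0  |             0             |        1        |          0          | 1
1  | 1  | 0  | 1  |             0             |        1        |          0          | 1
1  | 1  | 1  | 0  |             0             |        1        |          0          | 1
1  | 1  | 1  | 1  |             1             |        1        |          0          | 1
Every row is 1, so the formula is a tautology.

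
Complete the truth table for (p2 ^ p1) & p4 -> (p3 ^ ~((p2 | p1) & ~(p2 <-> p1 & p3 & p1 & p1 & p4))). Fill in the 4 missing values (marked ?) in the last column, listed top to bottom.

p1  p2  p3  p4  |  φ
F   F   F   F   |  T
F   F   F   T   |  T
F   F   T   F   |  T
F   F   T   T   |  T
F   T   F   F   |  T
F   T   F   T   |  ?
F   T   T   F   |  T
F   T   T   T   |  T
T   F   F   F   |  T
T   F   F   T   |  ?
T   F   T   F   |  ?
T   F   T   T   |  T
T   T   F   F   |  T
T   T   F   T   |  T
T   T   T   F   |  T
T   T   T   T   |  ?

Row p1=F, p2=T, p3=F, p4=T: ((p2 ^ p1) & p4) = T, (p3 ^ ~((p2 | p1) & ~(p2 <-> p1 & p3 & p1 & p1 & p4))) = F, so the formula = F.
Row p1=T, p2=F, p3=F, p4=T: ((p2 ^ p1) & p4) = T, (p3 ^ ~((p2 | p1) & ~(p2 <-> p1 & p3 & p1 & p1 & p4))) = T, so the formula = T.
Row p1=T, p2=F, p3=T, p4=F: ((p2 ^ p1) & p4) = F, (p3 ^ ~((p2 | p1) & ~(p2 <-> p1 & p3 & p1 & p1 & p4))) = F, so the formula = T.
Row p1=T, p2=T, p3=T, p4=T: ((p2 ^ p1) & p4) = F, (p3 ^ ~((p2 | p1) & ~(p2 <-> p1 & p3 & p1 & p1 & p4))) = F, so the formula = T.

F, T, T, T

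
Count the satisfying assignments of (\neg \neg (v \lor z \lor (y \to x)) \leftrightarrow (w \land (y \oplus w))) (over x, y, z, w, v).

x  y  z  w  v  |  φ
0  0  0  0  0  |  0
0  0  0  0  1  |  0
0  0  0  1  0  |  1
0  0  0  1  1  |  1
0  0  1  0  0  |  0
0  0  1  0  1  |  0
0  0  1  1  0  |  1
0  0  1  1  1  |  1
0  1  0  0  0  |  1
0  1  0  0  1  |  0
0  1  0  1  0  |  1
0  1  0  1  1  |  0
0  1  1  0  0  |  0
0  1  1  0  1  |  0
0  1  1  1  0  |  0
0  1  1  1  1  |  0
1  0  0  0  0  |  0
1  0  0  0  1  |  0
1  0  0  1  0  |  1
1  0  0  1  1  |  1
1  0  1  0  0  |  0
1  0  1  0  1  |  0
1  0  1  1  0  |  1
1  0  1  1  1  |  1
1  1  0  0  0  |  0
1  1  0  0  1  |  0
1  1  0  1  0  |  0
1  1  0  1  1  |  0
1  1  1  0  0  |  0
1  1  1  0  1  |  0
1  1  1  1  0  |  0
1  1  1  1  1  |  0
The formula is true on 10 of the 32 rows.

10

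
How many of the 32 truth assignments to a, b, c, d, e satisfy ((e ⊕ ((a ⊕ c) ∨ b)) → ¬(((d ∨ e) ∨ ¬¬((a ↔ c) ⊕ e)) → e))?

24

a | b | c | d | e || φ
0 | 0 | 0 | 0 | 0 || 1
0 | 0 | 0 | 0 | 1 || 0
0 | 0 | 0 | 1 | 0 || 1
0 | 0 | 0 | 1 | 1 || 0
0 | 0 | 1 | 0 | 0 || 0
0 | 0 | 1 | 0 | 1 || 1
0 | 0 | 1 | 1 | 0 || 1
0 | 0 | 1 | 1 | 1 || 1
0 | 1 | 0 | 0 | 0 || 1
0 | 1 | 0 | 0 | 1 || 1
0 | 1 | 0 | 1 | 0 || 1
0 | 1 | 0 | 1 | 1 || 1
0 | 1 | 1 | 0 | 0 || 0
0 | 1 | 1 | 0 | 1 || 1
0 | 1 | 1 | 1 | 0 || 1
0 | 1 | 1 | 1 | 1 || 1
1 | 0 | 0 | 0 | 0 || 0
1 | 0 | 0 | 0 | 1 || 1
1 | 0 | 0 | 1 | 0 || 1
1 | 0 | 0 | 1 | 1 || 1
1 | 0 | 1 | 0 | 0 || 1
1 | 0 | 1 | 0 | 1 || 0
1 | 0 | 1 | 1 | 0 || 1
1 | 0 | 1 | 1 | 1 || 0
1 | 1 | 0 | 0 | 0 || 0
1 | 1 | 0 | 0 | 1 || 1
1 | 1 | 0 | 1 | 0 || 1
1 | 1 | 0 | 1 | 1 || 1
1 | 1 | 1 | 0 | 0 || 1
1 | 1 | 1 | 0 | 1 || 1
1 | 1 | 1 | 1 | 0 || 1
1 | 1 | 1 | 1 | 1 || 1
The formula is true on 24 of the 32 rows.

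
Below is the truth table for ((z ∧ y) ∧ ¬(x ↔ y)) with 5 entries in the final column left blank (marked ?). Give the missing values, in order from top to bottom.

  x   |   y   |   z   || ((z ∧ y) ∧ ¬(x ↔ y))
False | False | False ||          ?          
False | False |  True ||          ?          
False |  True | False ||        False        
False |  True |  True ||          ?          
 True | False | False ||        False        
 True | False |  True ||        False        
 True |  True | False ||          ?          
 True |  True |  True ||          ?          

Row x=False, y=False, z=False: (z ∧ y) = False, ¬(x ↔ y) = False, so ((z ∧ y) ∧ ¬(x ↔ y)) = False.
Row x=False, y=False, z=True: (z ∧ y) = False, ¬(x ↔ y) = False, so ((z ∧ y) ∧ ¬(x ↔ y)) = False.
Row x=False, y=True, z=True: (z ∧ y) = True, ¬(x ↔ y) = True, so ((z ∧ y) ∧ ¬(x ↔ y)) = True.
Row x=True, y=True, z=False: (z ∧ y) = False, ¬(x ↔ y) = False, so ((z ∧ y) ∧ ¬(x ↔ y)) = False.
Row x=True, y=True, z=True: (z ∧ y) = True, ¬(x ↔ y) = False, so ((z ∧ y) ∧ ¬(x ↔ y)) = False.

False, False, True, False, False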